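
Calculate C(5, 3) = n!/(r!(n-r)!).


C(5,3) = 5!/(3! × 2!)
= 120/(6 × 2)
= 10

C(5,3) = 10


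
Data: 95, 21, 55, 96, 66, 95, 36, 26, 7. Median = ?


Sorted: 7, 21, 26, 36, 55, 66, 95, 95, 96
n = 9 (odd)
Middle value = 55

Median = 55


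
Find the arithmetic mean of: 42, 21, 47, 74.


Sum = 42 + 21 + 47 + 74 = 184
n = 4
Mean = 184/4 = 46.0000

Mean = 46.0000


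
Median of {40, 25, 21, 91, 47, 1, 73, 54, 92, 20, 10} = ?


Sorted: 1, 10, 20, 21, 25, 40, 47, 54, 73, 91, 92
n = 11 (odd)
Middle value = 40

Median = 40


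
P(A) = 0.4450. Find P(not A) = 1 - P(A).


P(not A) = 1 - 0.4450 = 0.5550

P(not A) = 0.5550


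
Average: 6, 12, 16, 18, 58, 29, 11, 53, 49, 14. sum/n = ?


Sum = 6 + 12 + 16 + 18 + 58 + 29 + 11 + 53 + 49 + 14 = 266
n = 10
Mean = 266/10 = 26.6000

Mean = 26.6000


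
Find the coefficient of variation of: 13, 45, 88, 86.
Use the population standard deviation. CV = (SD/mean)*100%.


Mean = 58.0000
SD = 31.1368
CV = (31.1368/58.0000)*100 = 53.6841%

CV = 53.6841%


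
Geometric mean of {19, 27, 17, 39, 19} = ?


Product = 19 × 27 × 17 × 39 × 19 = 6462261
GM = 6462261^(1/5) = 23.0185

GM = 23.0185


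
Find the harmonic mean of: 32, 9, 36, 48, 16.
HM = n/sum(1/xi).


Sum of reciprocals = 1/32 + 1/9 + 1/36 + 1/48 + 1/16 = 0.253472
HM = 5/0.253472 = 19.7260

HM = 19.7260


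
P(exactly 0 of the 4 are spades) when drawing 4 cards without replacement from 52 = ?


Hypergeometric: P(X=0) = C(13,0)·C(39,4) / C(52,4)
= 1 × 82251 / 270725
= 82251/270725 = 0.3038

P = 0.3038


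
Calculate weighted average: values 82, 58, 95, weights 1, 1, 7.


Numerator = 82*1 + 58*1 + 95*7 = 805
Denominator = 1 + 1 + 7 = 9
WM = 805/9 = 89.4444

WM = 89.4444


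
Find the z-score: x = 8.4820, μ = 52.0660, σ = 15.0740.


z = (8.4820 - 52.0660)/15.0740
= -43.5840/15.0740
= -2.8913

z = -2.8913


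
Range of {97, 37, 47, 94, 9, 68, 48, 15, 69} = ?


Max = 97, Min = 9
Range = 97 - 9 = 88

Range = 88


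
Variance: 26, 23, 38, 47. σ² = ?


Mean = 33.5000
Squared deviations: 56.2500, 110.2500, 20.2500, 182.2500
Sum = 369.0000
Variance = 369.0000/4 = 92.2500

Variance = 92.2500


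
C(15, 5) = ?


C(15,5) = 15!/(5! × 10!)
= 1307674368000/(120 × 3628800)
= 3003

C(15,5) = 3003


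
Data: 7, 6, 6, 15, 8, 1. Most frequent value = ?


Frequencies: 1:1, 6:2, 7:1, 8:1, 15:1
Max frequency = 2
Mode = 6

Mode = 6


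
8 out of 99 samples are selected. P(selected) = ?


P = 8/99 = 0.0808

P = 0.0808


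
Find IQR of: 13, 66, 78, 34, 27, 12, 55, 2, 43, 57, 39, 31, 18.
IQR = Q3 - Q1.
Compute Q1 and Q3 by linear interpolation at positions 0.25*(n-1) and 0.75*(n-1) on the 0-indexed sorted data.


Sorted: 2, 12, 13, 18, 27, 31, 34, 39, 43, 55, 57, 66, 78
Q1 (25th %ile) = 18.0000
Q3 (75th %ile) = 55.0000
IQR = 55.0000 - 18.0000 = 37.0000

IQR = 37.0000


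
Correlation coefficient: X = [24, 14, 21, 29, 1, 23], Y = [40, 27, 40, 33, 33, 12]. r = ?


Mean X = 18.6667, Mean Y = 30.8333
SD X = 9.067647, SD Y = 9.546669
Cov = -1.555556
r = -1.555556/(9.067647*9.546669) = -0.0180

r = -0.0180


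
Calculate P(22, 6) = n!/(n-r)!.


P(22,6) = 22!/16!
= 1124000727777607680000/20922789888000
= 53721360

P(22,6) = 53721360


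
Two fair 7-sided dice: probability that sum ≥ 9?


Total outcomes = 7×7 = 49
Favorable (sum ≥ 9): 21
P = 21/49 = 0.4286

P = 0.4286


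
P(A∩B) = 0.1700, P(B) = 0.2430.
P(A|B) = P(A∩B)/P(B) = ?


P(A|B) = 0.1700/0.2430 = 0.6996

P(A|B) = 0.6996


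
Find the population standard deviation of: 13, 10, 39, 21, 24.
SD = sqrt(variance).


Mean = 21.4000
Variance = 103.4400
SD = sqrt(103.4400) = 10.1705

SD = 10.1705


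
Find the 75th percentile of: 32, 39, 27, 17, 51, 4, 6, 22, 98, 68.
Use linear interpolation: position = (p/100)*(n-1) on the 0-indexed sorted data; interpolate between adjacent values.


Sorted: 4, 6, 17, 22, 27, 32, 39, 51, 68, 98
n = 10
Index = 75/100 * 9 = 6.7500
Lower = data[6] = 39, Upper = data[7] = 51
P75 = 39 + 0.7500*(12) = 48.0000

P75 = 48.0000


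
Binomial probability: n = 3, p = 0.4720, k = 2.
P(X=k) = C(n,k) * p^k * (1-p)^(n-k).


C(3,2) = 3
p^2 = 0.222784
(1-p)^1 = 0.528000
P = 3 * 0.222784 * 0.528000 = 0.3529

P(X=2) = 0.3529


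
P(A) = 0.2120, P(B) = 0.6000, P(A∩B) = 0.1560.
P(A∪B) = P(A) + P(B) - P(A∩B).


P(A∪B) = 0.2120 + 0.6000 - 0.1560
= 0.8120 - 0.1560
= 0.6560

P(A∪B) = 0.6560


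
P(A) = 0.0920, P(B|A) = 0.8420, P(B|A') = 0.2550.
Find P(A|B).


P(B) = P(B|A)*P(A) + P(B|A')*P(A')
= 0.8420*0.0920 + 0.2550*0.9080
= 0.077464 + 0.231540 = 0.309004
P(A|B) = 0.077464/0.309004 = 0.2507

P(A|B) = 0.2507


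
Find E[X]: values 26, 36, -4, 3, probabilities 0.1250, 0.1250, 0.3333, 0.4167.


E[X] = 26*0.1250 + 36*0.1250 - 4*0.3333 + 3*0.4167
= 3.2500 + 4.5000 - 1.3332 + 1.2501
= 7.6669

E[X] = 7.6669


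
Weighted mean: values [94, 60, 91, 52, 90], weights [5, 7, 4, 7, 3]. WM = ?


Numerator = 94*5 + 60*7 + 91*4 + 52*7 + 90*3 = 1888
Denominator = 5 + 7 + 4 + 7 + 3 = 26
WM = 1888/26 = 72.6154

WM = 72.6154


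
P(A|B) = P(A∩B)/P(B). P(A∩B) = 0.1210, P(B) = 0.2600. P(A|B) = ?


P(A|B) = 0.1210/0.2600 = 0.4654

P(A|B) = 0.4654


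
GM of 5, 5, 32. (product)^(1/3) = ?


Product = 5 × 5 × 32 = 800
GM = 800^(1/3) = 9.2832

GM = 9.2832


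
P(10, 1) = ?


P(10,1) = 10!/9!
= 3628800/362880
= 10

P(10,1) = 10


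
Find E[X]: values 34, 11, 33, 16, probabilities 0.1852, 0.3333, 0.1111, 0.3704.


E[X] = 34*0.1852 + 11*0.3333 + 33*0.1111 + 16*0.3704
= 6.2968 + 3.6663 + 3.6663 + 5.9264
= 19.5558

E[X] = 19.5558


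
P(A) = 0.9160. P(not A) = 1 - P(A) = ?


P(not A) = 1 - 0.9160 = 0.0840

P(not A) = 0.0840


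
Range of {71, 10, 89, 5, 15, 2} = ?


Max = 89, Min = 2
Range = 89 - 2 = 87

Range = 87


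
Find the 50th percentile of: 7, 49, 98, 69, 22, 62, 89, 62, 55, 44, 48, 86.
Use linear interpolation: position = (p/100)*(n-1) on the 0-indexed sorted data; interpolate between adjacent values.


Sorted: 7, 22, 44, 48, 49, 55, 62, 62, 69, 86, 89, 98
n = 12
Index = 50/100 * 11 = 5.5000
Lower = data[5] = 55, Upper = data[6] = 62
P50 = 55 + 0.5000*(7) = 58.5000

P50 = 58.5000


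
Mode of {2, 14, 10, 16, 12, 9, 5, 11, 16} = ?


Frequencies: 2:1, 5:1, 9:1, 10:1, 11:1, 12:1, 14:1, 16:2
Max frequency = 2
Mode = 16

Mode = 16


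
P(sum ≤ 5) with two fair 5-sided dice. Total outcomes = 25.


Total outcomes = 5×5 = 25
Favorable (sum ≤ 5): 10
P = 10/25 = 0.4000

P = 0.4000


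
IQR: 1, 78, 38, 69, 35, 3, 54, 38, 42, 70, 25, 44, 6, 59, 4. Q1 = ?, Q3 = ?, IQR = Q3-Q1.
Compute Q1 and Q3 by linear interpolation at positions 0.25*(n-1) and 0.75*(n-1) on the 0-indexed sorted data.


Sorted: 1, 3, 4, 6, 25, 35, 38, 38, 42, 44, 54, 59, 69, 70, 78
Q1 (25th %ile) = 15.5000
Q3 (75th %ile) = 56.5000
IQR = 56.5000 - 15.5000 = 41.0000

IQR = 41.0000


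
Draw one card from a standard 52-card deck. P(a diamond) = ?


13 diamonds in 52 cards
P = 13/52 = 0.2500

P = 0.2500


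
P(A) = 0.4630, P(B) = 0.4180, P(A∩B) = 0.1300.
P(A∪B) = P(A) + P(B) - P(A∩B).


P(A∪B) = 0.4630 + 0.4180 - 0.1300
= 0.8810 - 0.1300
= 0.7510

P(A∪B) = 0.7510


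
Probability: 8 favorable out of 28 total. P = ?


P = 8/28 = 0.2857

P = 0.2857


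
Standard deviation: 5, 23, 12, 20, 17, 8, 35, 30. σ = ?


Mean = 18.7500
Variance = 95.4375
SD = sqrt(95.4375) = 9.7692

SD = 9.7692


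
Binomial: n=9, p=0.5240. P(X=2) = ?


C(9,2) = 36
p^2 = 0.274576
(1-p)^7 = 0.005537
P = 36 * 0.274576 * 0.005537 = 0.0547

P(X=2) = 0.0547


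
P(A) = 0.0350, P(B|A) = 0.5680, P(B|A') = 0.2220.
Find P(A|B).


P(B) = P(B|A)*P(A) + P(B|A')*P(A')
= 0.5680*0.0350 + 0.2220*0.9650
= 0.019880 + 0.214230 = 0.234110
P(A|B) = 0.019880/0.234110 = 0.0849

P(A|B) = 0.0849


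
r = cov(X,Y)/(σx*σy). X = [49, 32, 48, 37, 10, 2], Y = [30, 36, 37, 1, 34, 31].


Mean X = 29.6667, Mean Y = 28.1667
SD X = 17.894754, SD Y = 12.401837
Cov = -29.444444
r = -29.444444/(17.894754*12.401837) = -0.1327

r = -0.1327


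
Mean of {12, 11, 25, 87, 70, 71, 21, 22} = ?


Sum = 12 + 11 + 25 + 87 + 70 + 71 + 21 + 22 = 319
n = 8
Mean = 319/8 = 39.8750

Mean = 39.8750


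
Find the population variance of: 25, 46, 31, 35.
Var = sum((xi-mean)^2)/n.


Mean = 34.2500
Squared deviations: 85.5625, 138.0625, 10.5625, 0.5625
Sum = 234.7500
Variance = 234.7500/4 = 58.6875

Variance = 58.6875


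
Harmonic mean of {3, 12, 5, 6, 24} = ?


Sum of reciprocals = 1/3 + 1/12 + 1/5 + 1/6 + 1/24 = 0.825000
HM = 5/0.825000 = 6.0606

HM = 6.0606


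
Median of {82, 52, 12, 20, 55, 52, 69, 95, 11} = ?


Sorted: 11, 12, 20, 52, 52, 55, 69, 82, 95
n = 9 (odd)
Middle value = 52

Median = 52


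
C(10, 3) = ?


C(10,3) = 10!/(3! × 7!)
= 3628800/(6 × 5040)
= 120

C(10,3) = 120


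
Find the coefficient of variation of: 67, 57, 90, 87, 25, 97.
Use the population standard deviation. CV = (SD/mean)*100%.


Mean = 70.5000
SD = 24.5611
CV = (24.5611/70.5000)*100 = 34.8385%

CV = 34.8385%


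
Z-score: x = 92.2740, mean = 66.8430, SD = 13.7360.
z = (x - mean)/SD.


z = (92.2740 - 66.8430)/13.7360
= 25.4310/13.7360
= 1.8514

z = 1.8514


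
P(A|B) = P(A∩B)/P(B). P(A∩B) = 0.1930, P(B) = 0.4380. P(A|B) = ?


P(A|B) = 0.1930/0.4380 = 0.4406

P(A|B) = 0.4406


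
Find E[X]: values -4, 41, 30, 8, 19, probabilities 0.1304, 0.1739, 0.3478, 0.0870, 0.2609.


E[X] = -4*0.1304 + 41*0.1739 + 30*0.3478 + 8*0.0870 + 19*0.2609
= -0.5216 + 7.1299 + 10.4340 + 0.6960 + 4.9571
= 22.6954

E[X] = 22.6954


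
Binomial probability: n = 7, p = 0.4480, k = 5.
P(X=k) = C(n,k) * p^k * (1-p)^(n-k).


C(7,5) = 21
p^5 = 0.018046
(1-p)^2 = 0.304704
P = 21 * 0.018046 * 0.304704 = 0.1155

P(X=5) = 0.1155


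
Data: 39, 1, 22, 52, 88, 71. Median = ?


Sorted: 1, 22, 39, 52, 71, 88
n = 6 (even)
Middle values: 39 and 52
Median = (39+52)/2 = 45.5000

Median = 45.5000


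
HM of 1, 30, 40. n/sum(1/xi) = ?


Sum of reciprocals = 1/1 + 1/30 + 1/40 = 1.058333
HM = 3/1.058333 = 2.8346

HM = 2.8346


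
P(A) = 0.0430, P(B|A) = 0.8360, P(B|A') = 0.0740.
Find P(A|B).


P(B) = P(B|A)*P(A) + P(B|A')*P(A')
= 0.8360*0.0430 + 0.0740*0.9570
= 0.035948 + 0.070818 = 0.106766
P(A|B) = 0.035948/0.106766 = 0.3367

P(A|B) = 0.3367


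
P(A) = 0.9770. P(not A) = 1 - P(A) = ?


P(not A) = 1 - 0.9770 = 0.0230

P(not A) = 0.0230


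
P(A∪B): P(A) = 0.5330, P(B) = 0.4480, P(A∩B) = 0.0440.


P(A∪B) = 0.5330 + 0.4480 - 0.0440
= 0.9810 - 0.0440
= 0.9370

P(A∪B) = 0.9370


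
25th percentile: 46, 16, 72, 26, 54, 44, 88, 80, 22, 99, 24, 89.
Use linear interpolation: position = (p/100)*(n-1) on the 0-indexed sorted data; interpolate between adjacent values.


Sorted: 16, 22, 24, 26, 44, 46, 54, 72, 80, 88, 89, 99
n = 12
Index = 25/100 * 11 = 2.7500
Lower = data[2] = 24, Upper = data[3] = 26
P25 = 24 + 0.7500*(2) = 25.5000

P25 = 25.5000


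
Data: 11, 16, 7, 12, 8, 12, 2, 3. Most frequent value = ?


Frequencies: 2:1, 3:1, 7:1, 8:1, 11:1, 12:2, 16:1
Max frequency = 2
Mode = 12

Mode = 12


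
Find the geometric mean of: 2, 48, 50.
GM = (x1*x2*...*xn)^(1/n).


Product = 2 × 48 × 50 = 4800
GM = 4800^(1/3) = 16.8687

GM = 16.8687


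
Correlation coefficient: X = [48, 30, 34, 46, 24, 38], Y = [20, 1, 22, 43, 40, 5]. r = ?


Mean X = 36.6667, Mean Y = 21.8333
SD X = 8.459052, SD Y = 15.805238
Cov = 10.444444
r = 10.444444/(8.459052*15.805238) = 0.0781

r = 0.0781


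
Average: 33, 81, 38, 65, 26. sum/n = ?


Sum = 33 + 81 + 38 + 65 + 26 = 243
n = 5
Mean = 243/5 = 48.6000

Mean = 48.6000


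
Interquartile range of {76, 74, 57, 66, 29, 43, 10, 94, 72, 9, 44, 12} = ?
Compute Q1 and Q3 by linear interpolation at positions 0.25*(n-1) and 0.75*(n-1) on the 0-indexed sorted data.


Sorted: 9, 10, 12, 29, 43, 44, 57, 66, 72, 74, 76, 94
Q1 (25th %ile) = 24.7500
Q3 (75th %ile) = 72.5000
IQR = 72.5000 - 24.7500 = 47.7500

IQR = 47.7500


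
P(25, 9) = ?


P(25,9) = 25!/16!
= 15511210043330985984000000/20922789888000
= 741354768000

P(25,9) = 741354768000


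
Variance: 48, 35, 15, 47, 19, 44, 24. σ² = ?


Mean = 33.1429
Squared deviations: 220.7347, 3.4490, 329.1633, 192.0204, 200.0204, 117.8776, 83.5918
Sum = 1146.8571
Variance = 1146.8571/7 = 163.8367

Variance = 163.8367


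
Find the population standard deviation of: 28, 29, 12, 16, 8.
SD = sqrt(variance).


Mean = 18.6000
Variance = 71.8400
SD = sqrt(71.8400) = 8.4758

SD = 8.4758


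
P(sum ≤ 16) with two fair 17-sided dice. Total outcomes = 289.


Total outcomes = 17×17 = 289
Favorable (sum ≤ 16): 120
P = 120/289 = 0.4152

P = 0.4152


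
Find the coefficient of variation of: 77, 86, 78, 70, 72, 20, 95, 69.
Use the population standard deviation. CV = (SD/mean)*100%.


Mean = 70.8750
SD = 20.8952
CV = (20.8952/70.8750)*100 = 29.4818%

CV = 29.4818%


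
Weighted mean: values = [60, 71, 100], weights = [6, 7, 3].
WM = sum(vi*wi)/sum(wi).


Numerator = 60*6 + 71*7 + 100*3 = 1157
Denominator = 6 + 7 + 3 = 16
WM = 1157/16 = 72.3125

WM = 72.3125


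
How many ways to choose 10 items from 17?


C(17,10) = 17!/(10! × 7!)
= 355687428096000/(3628800 × 5040)
= 19448

C(17,10) = 19448


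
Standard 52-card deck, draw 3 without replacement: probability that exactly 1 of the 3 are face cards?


Hypergeometric: P(X=1) = C(12,1)·C(40,2) / C(52,3)
= 12 × 780 / 22100
= 9360/22100 = 0.4235

P = 0.4235


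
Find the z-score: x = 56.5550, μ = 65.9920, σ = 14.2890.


z = (56.5550 - 65.9920)/14.2890
= -9.4370/14.2890
= -0.6604

z = -0.6604


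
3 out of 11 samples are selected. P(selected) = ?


P = 3/11 = 0.2727

P = 0.2727


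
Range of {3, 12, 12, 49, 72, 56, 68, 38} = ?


Max = 72, Min = 3
Range = 72 - 3 = 69

Range = 69


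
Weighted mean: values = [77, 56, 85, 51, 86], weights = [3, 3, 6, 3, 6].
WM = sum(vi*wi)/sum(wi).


Numerator = 77*3 + 56*3 + 85*6 + 51*3 + 86*6 = 1578
Denominator = 3 + 3 + 6 + 3 + 6 = 21
WM = 1578/21 = 75.1429

WM = 75.1429


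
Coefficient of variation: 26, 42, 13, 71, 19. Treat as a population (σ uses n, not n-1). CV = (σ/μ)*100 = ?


Mean = 34.2000
SD = 20.7981
CV = (20.7981/34.2000)*100 = 60.8131%

CV = 60.8131%


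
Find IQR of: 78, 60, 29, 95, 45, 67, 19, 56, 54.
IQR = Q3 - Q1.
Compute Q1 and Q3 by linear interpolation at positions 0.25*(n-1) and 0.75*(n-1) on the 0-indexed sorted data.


Sorted: 19, 29, 45, 54, 56, 60, 67, 78, 95
Q1 (25th %ile) = 45.0000
Q3 (75th %ile) = 67.0000
IQR = 67.0000 - 45.0000 = 22.0000

IQR = 22.0000


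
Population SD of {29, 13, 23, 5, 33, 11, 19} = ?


Mean = 19.0000
Variance = 86.8571
SD = sqrt(86.8571) = 9.3197

SD = 9.3197


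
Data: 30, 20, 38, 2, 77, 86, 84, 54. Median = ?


Sorted: 2, 20, 30, 38, 54, 77, 84, 86
n = 8 (even)
Middle values: 38 and 54
Median = (38+54)/2 = 46.0000

Median = 46.0000


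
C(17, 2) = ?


C(17,2) = 17!/(2! × 15!)
= 355687428096000/(2 × 1307674368000)
= 136

C(17,2) = 136


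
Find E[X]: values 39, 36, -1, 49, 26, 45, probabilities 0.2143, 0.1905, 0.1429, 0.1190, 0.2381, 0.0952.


E[X] = 39*0.2143 + 36*0.1905 - 1*0.1429 + 49*0.1190 + 26*0.2381 + 45*0.0952
= 8.3577 + 6.8580 - 0.1429 + 5.8310 + 6.1906 + 4.2840
= 31.3784

E[X] = 31.3784


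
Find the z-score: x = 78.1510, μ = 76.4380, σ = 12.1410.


z = (78.1510 - 76.4380)/12.1410
= 1.7130/12.1410
= 0.1411

z = 0.1411


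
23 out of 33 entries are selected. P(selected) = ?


P = 23/33 = 0.6970

P = 0.6970


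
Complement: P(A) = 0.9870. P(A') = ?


P(not A) = 1 - 0.9870 = 0.0130

P(not A) = 0.0130


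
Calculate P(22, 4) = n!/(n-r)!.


P(22,4) = 22!/18!
= 1124000727777607680000/6402373705728000
= 175560

P(22,4) = 175560


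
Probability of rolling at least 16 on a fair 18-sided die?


Favorable outcomes (roll ≥ 16): 3
Total outcomes = 18
P = 3/18 = 0.1667

P = 0.1667


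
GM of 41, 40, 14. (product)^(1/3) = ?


Product = 41 × 40 × 14 = 22960
GM = 22960^(1/3) = 28.4222

GM = 28.4222


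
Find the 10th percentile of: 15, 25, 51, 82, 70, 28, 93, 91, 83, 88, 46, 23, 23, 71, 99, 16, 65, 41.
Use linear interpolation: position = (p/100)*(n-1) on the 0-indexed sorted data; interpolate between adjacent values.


Sorted: 15, 16, 23, 23, 25, 28, 41, 46, 51, 65, 70, 71, 82, 83, 88, 91, 93, 99
n = 18
Index = 10/100 * 17 = 1.7000
Lower = data[1] = 16, Upper = data[2] = 23
P10 = 16 + 0.7000*(7) = 20.9000

P10 = 20.9000


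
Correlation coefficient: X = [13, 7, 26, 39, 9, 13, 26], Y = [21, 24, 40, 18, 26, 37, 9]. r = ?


Mean X = 19.0000, Mean Y = 25.0000
SD X = 10.783585, SD Y = 9.942693
Cov = -27.571429
r = -27.571429/(10.783585*9.942693) = -0.2572

r = -0.2572


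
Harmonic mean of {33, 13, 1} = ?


Sum of reciprocals = 1/33 + 1/13 + 1/1 = 1.107226
HM = 3/1.107226 = 2.7095

HM = 2.7095


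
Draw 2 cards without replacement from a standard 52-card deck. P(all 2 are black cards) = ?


P(all black cards) = (26/52) × (25/51)
= 0.2451

P = 0.2451


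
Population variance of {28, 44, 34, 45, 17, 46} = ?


Mean = 35.6667
Squared deviations: 58.7778, 69.4444, 2.7778, 87.1111, 348.4444, 106.7778
Sum = 673.3333
Variance = 673.3333/6 = 112.2222

Variance = 112.2222


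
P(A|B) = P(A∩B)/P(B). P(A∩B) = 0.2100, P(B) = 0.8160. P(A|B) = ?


P(A|B) = 0.2100/0.8160 = 0.2574

P(A|B) = 0.2574


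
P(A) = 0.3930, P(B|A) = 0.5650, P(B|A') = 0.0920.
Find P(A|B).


P(B) = P(B|A)*P(A) + P(B|A')*P(A')
= 0.5650*0.3930 + 0.0920*0.6070
= 0.222045 + 0.055844 = 0.277889
P(A|B) = 0.222045/0.277889 = 0.7990

P(A|B) = 0.7990


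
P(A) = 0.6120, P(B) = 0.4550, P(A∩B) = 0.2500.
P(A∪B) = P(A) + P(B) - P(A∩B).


P(A∪B) = 0.6120 + 0.4550 - 0.2500
= 1.0670 - 0.2500
= 0.8170

P(A∪B) = 0.8170


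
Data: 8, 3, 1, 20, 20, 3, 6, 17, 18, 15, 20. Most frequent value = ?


Frequencies: 1:1, 3:2, 6:1, 8:1, 15:1, 17:1, 18:1, 20:3
Max frequency = 3
Mode = 20

Mode = 20


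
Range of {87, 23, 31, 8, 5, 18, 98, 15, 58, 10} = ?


Max = 98, Min = 5
Range = 98 - 5 = 93

Range = 93


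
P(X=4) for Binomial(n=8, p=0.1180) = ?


C(8,4) = 70
p^4 = 0.000194
(1-p)^4 = 0.605166
P = 70 * 0.000194 * 0.605166 = 0.0082

P(X=4) = 0.0082


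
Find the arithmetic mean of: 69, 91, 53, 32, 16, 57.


Sum = 69 + 91 + 53 + 32 + 16 + 57 = 318
n = 6
Mean = 318/6 = 53.0000

Mean = 53.0000


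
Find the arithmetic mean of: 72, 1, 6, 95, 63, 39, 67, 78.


Sum = 72 + 1 + 6 + 95 + 63 + 39 + 67 + 78 = 421
n = 8
Mean = 421/8 = 52.6250

Mean = 52.6250


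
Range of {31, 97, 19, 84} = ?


Max = 97, Min = 19
Range = 97 - 19 = 78

Range = 78


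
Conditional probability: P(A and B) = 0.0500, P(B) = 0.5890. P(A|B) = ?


P(A|B) = 0.0500/0.5890 = 0.0849

P(A|B) = 0.0849


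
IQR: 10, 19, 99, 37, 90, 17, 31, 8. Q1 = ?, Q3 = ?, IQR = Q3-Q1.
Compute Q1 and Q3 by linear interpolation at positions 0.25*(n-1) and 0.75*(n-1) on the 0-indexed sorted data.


Sorted: 8, 10, 17, 19, 31, 37, 90, 99
Q1 (25th %ile) = 15.2500
Q3 (75th %ile) = 50.2500
IQR = 50.2500 - 15.2500 = 35.0000

IQR = 35.0000


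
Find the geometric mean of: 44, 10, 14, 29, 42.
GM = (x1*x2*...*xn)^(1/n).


Product = 44 × 10 × 14 × 29 × 42 = 7502880
GM = 7502880^(1/5) = 23.7162

GM = 23.7162


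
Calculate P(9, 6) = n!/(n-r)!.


P(9,6) = 9!/3!
= 362880/6
= 60480

P(9,6) = 60480


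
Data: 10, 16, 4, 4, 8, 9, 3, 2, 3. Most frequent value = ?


Frequencies: 2:1, 3:2, 4:2, 8:1, 9:1, 10:1, 16:1
Max frequency = 2
Mode = 3, 4

Mode = 3, 4


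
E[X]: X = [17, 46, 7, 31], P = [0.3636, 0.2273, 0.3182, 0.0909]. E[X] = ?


E[X] = 17*0.3636 + 46*0.2273 + 7*0.3182 + 31*0.0909
= 6.1812 + 10.4558 + 2.2274 + 2.8179
= 21.6823

E[X] = 21.6823


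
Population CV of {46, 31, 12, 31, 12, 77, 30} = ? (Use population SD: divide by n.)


Mean = 34.1429
SD = 20.6842
CV = (20.6842/34.1429)*100 = 60.5814%

CV = 60.5814%


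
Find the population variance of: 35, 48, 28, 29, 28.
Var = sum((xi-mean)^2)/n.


Mean = 33.6000
Squared deviations: 1.9600, 207.3600, 31.3600, 21.1600, 31.3600
Sum = 293.2000
Variance = 293.2000/5 = 58.6400

Variance = 58.6400


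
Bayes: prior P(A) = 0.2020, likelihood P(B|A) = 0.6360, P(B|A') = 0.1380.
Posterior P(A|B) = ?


P(B) = P(B|A)*P(A) + P(B|A')*P(A')
= 0.6360*0.2020 + 0.1380*0.7980
= 0.128472 + 0.110124 = 0.238596
P(A|B) = 0.128472/0.238596 = 0.5384

P(A|B) = 0.5384


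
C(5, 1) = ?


C(5,1) = 5!/(1! × 4!)
= 120/(1 × 24)
= 5

C(5,1) = 5


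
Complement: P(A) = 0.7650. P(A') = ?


P(not A) = 1 - 0.7650 = 0.2350

P(not A) = 0.2350


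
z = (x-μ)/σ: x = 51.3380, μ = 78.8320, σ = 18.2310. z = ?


z = (51.3380 - 78.8320)/18.2310
= -27.4940/18.2310
= -1.5081

z = -1.5081


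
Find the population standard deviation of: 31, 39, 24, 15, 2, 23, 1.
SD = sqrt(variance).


Mean = 19.2857
Variance = 173.3469
SD = sqrt(173.3469) = 13.1661

SD = 13.1661


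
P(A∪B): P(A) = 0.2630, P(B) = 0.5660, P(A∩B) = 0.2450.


P(A∪B) = 0.2630 + 0.5660 - 0.2450
= 0.8290 - 0.2450
= 0.5840

P(A∪B) = 0.5840


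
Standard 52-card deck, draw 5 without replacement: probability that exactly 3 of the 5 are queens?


Hypergeometric: P(X=3) = C(4,3)·C(48,2) / C(52,5)
= 4 × 1128 / 2598960
= 4512/2598960 = 0.0017

P = 0.0017


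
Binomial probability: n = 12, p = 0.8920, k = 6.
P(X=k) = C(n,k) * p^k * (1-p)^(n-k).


C(12,6) = 924
p^6 = 0.503720
(1-p)^6 = 1.586874e-06
P = 924 * 0.503720 * 1.586874e-06 = 0.0007

P(X=6) = 0.0007


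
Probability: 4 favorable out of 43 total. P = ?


P = 4/43 = 0.0930

P = 0.0930


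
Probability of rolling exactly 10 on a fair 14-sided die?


Favorable outcomes (roll = 10): 1
Total outcomes = 14
P = 1/14 = 0.0714

P = 0.0714


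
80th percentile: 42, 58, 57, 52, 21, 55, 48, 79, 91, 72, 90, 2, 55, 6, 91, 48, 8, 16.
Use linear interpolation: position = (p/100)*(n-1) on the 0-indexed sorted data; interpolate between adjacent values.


Sorted: 2, 6, 8, 16, 21, 42, 48, 48, 52, 55, 55, 57, 58, 72, 79, 90, 91, 91
n = 18
Index = 80/100 * 17 = 13.6000
Lower = data[13] = 72, Upper = data[14] = 79
P80 = 72 + 0.6000*(7) = 76.2000

P80 = 76.2000


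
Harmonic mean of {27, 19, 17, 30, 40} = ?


Sum of reciprocals = 1/27 + 1/19 + 1/17 + 1/30 + 1/40 = 0.206825
HM = 5/0.206825 = 24.1750

HM = 24.1750


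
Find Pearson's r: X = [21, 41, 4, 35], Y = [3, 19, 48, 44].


Mean X = 25.2500, Mean Y = 28.5000
SD X = 14.254385, SD Y = 18.445867
Cov = -76.125000
r = -76.125000/(14.254385*18.445867) = -0.2895

r = -0.2895


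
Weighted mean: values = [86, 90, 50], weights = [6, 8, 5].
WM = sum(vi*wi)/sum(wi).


Numerator = 86*6 + 90*8 + 50*5 = 1486
Denominator = 6 + 8 + 5 = 19
WM = 1486/19 = 78.2105

WM = 78.2105


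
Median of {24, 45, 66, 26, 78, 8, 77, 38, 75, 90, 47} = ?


Sorted: 8, 24, 26, 38, 45, 47, 66, 75, 77, 78, 90
n = 11 (odd)
Middle value = 47

Median = 47


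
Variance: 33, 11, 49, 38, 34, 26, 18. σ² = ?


Mean = 29.8571
Squared deviations: 9.8776, 355.5918, 366.4490, 66.3061, 17.1633, 14.8776, 140.5918
Sum = 970.8571
Variance = 970.8571/7 = 138.6939

Variance = 138.6939


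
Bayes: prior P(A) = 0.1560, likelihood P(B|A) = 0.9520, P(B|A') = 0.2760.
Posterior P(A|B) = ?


P(B) = P(B|A)*P(A) + P(B|A')*P(A')
= 0.9520*0.1560 + 0.2760*0.8440
= 0.148512 + 0.232944 = 0.381456
P(A|B) = 0.148512/0.381456 = 0.3893

P(A|B) = 0.3893


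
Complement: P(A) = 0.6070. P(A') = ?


P(not A) = 1 - 0.6070 = 0.3930

P(not A) = 0.3930


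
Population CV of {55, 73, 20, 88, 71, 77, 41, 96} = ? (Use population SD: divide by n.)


Mean = 65.1250
SD = 23.5448
CV = (23.5448/65.1250)*100 = 36.1533%

CV = 36.1533%


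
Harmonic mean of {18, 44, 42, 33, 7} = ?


Sum of reciprocals = 1/18 + 1/44 + 1/42 + 1/33 + 1/7 = 0.275253
HM = 5/0.275253 = 18.1651

HM = 18.1651


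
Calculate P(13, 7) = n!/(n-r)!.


P(13,7) = 13!/6!
= 6227020800/720
= 8648640

P(13,7) = 8648640


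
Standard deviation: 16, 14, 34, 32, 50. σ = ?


Mean = 29.2000
Variance = 173.7600
SD = sqrt(173.7600) = 13.1818

SD = 13.1818


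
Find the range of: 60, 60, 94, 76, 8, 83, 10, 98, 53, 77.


Max = 98, Min = 8
Range = 98 - 8 = 90

Range = 90


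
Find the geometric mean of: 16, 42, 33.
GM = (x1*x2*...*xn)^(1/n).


Product = 16 × 42 × 33 = 22176
GM = 22176^(1/3) = 28.0949

GM = 28.0949


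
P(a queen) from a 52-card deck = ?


4 queens in 52 cards
P = 4/52 = 0.0769

P = 0.0769


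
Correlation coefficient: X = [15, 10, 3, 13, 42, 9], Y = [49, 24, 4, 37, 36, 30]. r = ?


Mean X = 15.3333, Mean Y = 30.0000
SD X = 12.498889, SD Y = 13.892444
Cov = 81.666667
r = 81.666667/(12.498889*13.892444) = 0.4703

r = 0.4703


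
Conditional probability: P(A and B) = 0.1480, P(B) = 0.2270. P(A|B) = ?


P(A|B) = 0.1480/0.2270 = 0.6520

P(A|B) = 0.6520


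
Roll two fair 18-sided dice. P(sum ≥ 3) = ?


Total outcomes = 18×18 = 324
Favorable (sum ≥ 3): 323
P = 323/324 = 0.9969

P = 0.9969


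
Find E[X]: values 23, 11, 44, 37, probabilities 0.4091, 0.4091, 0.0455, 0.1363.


E[X] = 23*0.4091 + 11*0.4091 + 44*0.0455 + 37*0.1363
= 9.4093 + 4.5001 + 2.0020 + 5.0431
= 20.9545

E[X] = 20.9545


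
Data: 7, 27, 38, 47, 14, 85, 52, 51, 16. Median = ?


Sorted: 7, 14, 16, 27, 38, 47, 51, 52, 85
n = 9 (odd)
Middle value = 38

Median = 38


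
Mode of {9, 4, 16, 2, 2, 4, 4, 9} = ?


Frequencies: 2:2, 4:3, 9:2, 16:1
Max frequency = 3
Mode = 4

Mode = 4


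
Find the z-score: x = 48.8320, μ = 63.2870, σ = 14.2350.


z = (48.8320 - 63.2870)/14.2350
= -14.4550/14.2350
= -1.0155

z = -1.0155


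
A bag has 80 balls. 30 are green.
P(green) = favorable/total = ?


P = 30/80 = 0.3750

P = 0.3750


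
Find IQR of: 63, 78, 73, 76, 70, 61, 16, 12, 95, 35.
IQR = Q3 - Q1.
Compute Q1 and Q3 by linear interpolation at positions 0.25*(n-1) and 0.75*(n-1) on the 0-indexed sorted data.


Sorted: 12, 16, 35, 61, 63, 70, 73, 76, 78, 95
Q1 (25th %ile) = 41.5000
Q3 (75th %ile) = 75.2500
IQR = 75.2500 - 41.5000 = 33.7500

IQR = 33.7500


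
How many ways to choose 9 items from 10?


C(10,9) = 10!/(9! × 1!)
= 3628800/(362880 × 1)
= 10

C(10,9) = 10


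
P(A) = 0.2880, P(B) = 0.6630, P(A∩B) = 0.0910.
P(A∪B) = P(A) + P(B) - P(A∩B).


P(A∪B) = 0.2880 + 0.6630 - 0.0910
= 0.9510 - 0.0910
= 0.8600

P(A∪B) = 0.8600


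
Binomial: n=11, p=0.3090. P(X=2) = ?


C(11,2) = 55
p^2 = 0.095481
(1-p)^9 = 0.035917
P = 55 * 0.095481 * 0.035917 = 0.1886

P(X=2) = 0.1886


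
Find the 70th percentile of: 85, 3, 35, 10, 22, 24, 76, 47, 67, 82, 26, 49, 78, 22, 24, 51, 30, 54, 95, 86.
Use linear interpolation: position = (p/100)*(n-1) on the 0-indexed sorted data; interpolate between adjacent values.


Sorted: 3, 10, 22, 22, 24, 24, 26, 30, 35, 47, 49, 51, 54, 67, 76, 78, 82, 85, 86, 95
n = 20
Index = 70/100 * 19 = 13.3000
Lower = data[13] = 67, Upper = data[14] = 76
P70 = 67 + 0.3000*(9) = 69.7000

P70 = 69.7000


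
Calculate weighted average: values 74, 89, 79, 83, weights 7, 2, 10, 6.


Numerator = 74*7 + 89*2 + 79*10 + 83*6 = 1984
Denominator = 7 + 2 + 10 + 6 = 25
WM = 1984/25 = 79.3600

WM = 79.3600


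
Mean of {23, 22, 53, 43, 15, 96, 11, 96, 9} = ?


Sum = 23 + 22 + 53 + 43 + 15 + 96 + 11 + 96 + 9 = 368
n = 9
Mean = 368/9 = 40.8889

Mean = 40.8889


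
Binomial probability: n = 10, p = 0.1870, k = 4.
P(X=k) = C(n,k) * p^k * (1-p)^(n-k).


C(10,4) = 210
p^4 = 0.001223
(1-p)^6 = 0.288764
P = 210 * 0.001223 * 0.288764 = 0.0742

P(X=4) = 0.0742


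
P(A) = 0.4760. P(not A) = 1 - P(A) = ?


P(not A) = 1 - 0.4760 = 0.5240

P(not A) = 0.5240


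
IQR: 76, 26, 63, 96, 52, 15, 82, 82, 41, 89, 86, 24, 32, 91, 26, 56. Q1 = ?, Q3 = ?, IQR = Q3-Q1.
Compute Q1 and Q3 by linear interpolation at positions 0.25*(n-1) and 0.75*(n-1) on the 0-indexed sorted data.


Sorted: 15, 24, 26, 26, 32, 41, 52, 56, 63, 76, 82, 82, 86, 89, 91, 96
Q1 (25th %ile) = 30.5000
Q3 (75th %ile) = 83.0000
IQR = 83.0000 - 30.5000 = 52.5000

IQR = 52.5000


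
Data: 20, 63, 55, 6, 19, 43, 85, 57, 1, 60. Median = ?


Sorted: 1, 6, 19, 20, 43, 55, 57, 60, 63, 85
n = 10 (even)
Middle values: 43 and 55
Median = (43+55)/2 = 49.0000

Median = 49.0000


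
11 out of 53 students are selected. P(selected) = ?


P = 11/53 = 0.2075

P = 0.2075


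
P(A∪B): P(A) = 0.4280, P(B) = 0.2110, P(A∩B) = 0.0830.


P(A∪B) = 0.4280 + 0.2110 - 0.0830
= 0.6390 - 0.0830
= 0.5560

P(A∪B) = 0.5560


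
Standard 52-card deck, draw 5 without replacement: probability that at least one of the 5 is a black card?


P(at least one) = 1 - P(none)
P(none) = (26/52) × (25/51) × (24/50) × (23/49) × (22/48) = 0.025310
P(at least one) = 1 - 0.025310 = 0.9747

P = 0.9747


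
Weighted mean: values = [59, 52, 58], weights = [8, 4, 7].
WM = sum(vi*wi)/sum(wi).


Numerator = 59*8 + 52*4 + 58*7 = 1086
Denominator = 8 + 4 + 7 = 19
WM = 1086/19 = 57.1579

WM = 57.1579


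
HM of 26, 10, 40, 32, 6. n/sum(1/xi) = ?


Sum of reciprocals = 1/26 + 1/10 + 1/40 + 1/32 + 1/6 = 0.361378
HM = 5/0.361378 = 13.8359

HM = 13.8359


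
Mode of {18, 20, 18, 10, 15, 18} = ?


Frequencies: 10:1, 15:1, 18:3, 20:1
Max frequency = 3
Mode = 18

Mode = 18


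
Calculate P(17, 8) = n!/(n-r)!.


P(17,8) = 17!/9!
= 355687428096000/362880
= 980179200

P(17,8) = 980179200


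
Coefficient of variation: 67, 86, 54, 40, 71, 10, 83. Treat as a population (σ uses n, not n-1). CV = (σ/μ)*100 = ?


Mean = 58.7143
SD = 24.7831
CV = (24.7831/58.7143)*100 = 42.2097%

CV = 42.2097%


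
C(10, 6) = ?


C(10,6) = 10!/(6! × 4!)
= 3628800/(720 × 24)
= 210

C(10,6) = 210


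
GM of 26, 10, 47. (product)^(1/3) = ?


Product = 26 × 10 × 47 = 12220
GM = 12220^(1/3) = 23.0333

GM = 23.0333


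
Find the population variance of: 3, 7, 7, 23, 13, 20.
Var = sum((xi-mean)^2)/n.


Mean = 12.1667
Squared deviations: 84.0278, 26.6944, 26.6944, 117.3611, 0.6944, 61.3611
Sum = 316.8333
Variance = 316.8333/6 = 52.8056

Variance = 52.8056


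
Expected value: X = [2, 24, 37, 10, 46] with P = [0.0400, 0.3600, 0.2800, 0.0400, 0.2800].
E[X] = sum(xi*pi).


E[X] = 2*0.0400 + 24*0.3600 + 37*0.2800 + 10*0.0400 + 46*0.2800
= 0.0800 + 8.6400 + 10.3600 + 0.4000 + 12.8800
= 32.3600

E[X] = 32.3600


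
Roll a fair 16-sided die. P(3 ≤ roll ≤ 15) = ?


Favorable outcomes (3 ≤ roll ≤ 15): 13
Total outcomes = 16
P = 13/16 = 0.8125

P = 0.8125


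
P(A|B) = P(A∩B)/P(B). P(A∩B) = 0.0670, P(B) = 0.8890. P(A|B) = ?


P(A|B) = 0.0670/0.8890 = 0.0754

P(A|B) = 0.0754


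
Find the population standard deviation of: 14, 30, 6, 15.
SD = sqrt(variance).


Mean = 16.2500
Variance = 75.1875
SD = sqrt(75.1875) = 8.6711

SD = 8.6711


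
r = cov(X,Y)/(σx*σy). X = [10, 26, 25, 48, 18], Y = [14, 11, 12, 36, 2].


Mean X = 25.4000, Mean Y = 15.0000
SD X = 12.674384, SD Y = 11.278298
Cov = 117.000000
r = 117.000000/(12.674384*11.278298) = 0.8185

r = 0.8185


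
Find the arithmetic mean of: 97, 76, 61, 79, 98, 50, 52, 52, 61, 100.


Sum = 97 + 76 + 61 + 79 + 98 + 50 + 52 + 52 + 61 + 100 = 726
n = 10
Mean = 726/10 = 72.6000

Mean = 72.6000


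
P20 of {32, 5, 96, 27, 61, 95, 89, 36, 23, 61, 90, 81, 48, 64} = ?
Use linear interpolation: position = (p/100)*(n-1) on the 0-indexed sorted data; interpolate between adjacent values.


Sorted: 5, 23, 27, 32, 36, 48, 61, 61, 64, 81, 89, 90, 95, 96
n = 14
Index = 20/100 * 13 = 2.6000
Lower = data[2] = 27, Upper = data[3] = 32
P20 = 27 + 0.6000*(5) = 30.0000

P20 = 30.0000


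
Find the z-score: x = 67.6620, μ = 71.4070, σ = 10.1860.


z = (67.6620 - 71.4070)/10.1860
= -3.7450/10.1860
= -0.3677

z = -0.3677


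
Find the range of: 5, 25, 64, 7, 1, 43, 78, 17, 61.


Max = 78, Min = 1
Range = 78 - 1 = 77

Range = 77


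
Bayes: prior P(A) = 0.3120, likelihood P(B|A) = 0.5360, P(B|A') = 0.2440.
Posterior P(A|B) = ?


P(B) = P(B|A)*P(A) + P(B|A')*P(A')
= 0.5360*0.3120 + 0.2440*0.6880
= 0.167232 + 0.167872 = 0.335104
P(A|B) = 0.167232/0.335104 = 0.4990

P(A|B) = 0.4990


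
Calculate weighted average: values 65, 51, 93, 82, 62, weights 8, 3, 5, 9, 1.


Numerator = 65*8 + 51*3 + 93*5 + 82*9 + 62*1 = 1938
Denominator = 8 + 3 + 5 + 9 + 1 = 26
WM = 1938/26 = 74.5385

WM = 74.5385


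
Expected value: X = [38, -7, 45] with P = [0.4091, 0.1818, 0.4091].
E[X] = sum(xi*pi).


E[X] = 38*0.4091 - 7*0.1818 + 45*0.4091
= 15.5458 - 1.2726 + 18.4095
= 32.6827

E[X] = 32.6827


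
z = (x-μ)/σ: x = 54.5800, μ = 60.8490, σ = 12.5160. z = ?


z = (54.5800 - 60.8490)/12.5160
= -6.2690/12.5160
= -0.5009

z = -0.5009


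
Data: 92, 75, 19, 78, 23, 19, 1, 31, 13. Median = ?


Sorted: 1, 13, 19, 19, 23, 31, 75, 78, 92
n = 9 (odd)
Middle value = 23

Median = 23


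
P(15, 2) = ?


P(15,2) = 15!/13!
= 1307674368000/6227020800
= 210

P(15,2) = 210


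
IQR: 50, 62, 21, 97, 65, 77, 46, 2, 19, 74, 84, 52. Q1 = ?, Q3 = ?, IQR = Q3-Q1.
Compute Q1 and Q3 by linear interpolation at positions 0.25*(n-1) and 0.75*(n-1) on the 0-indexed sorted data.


Sorted: 2, 19, 21, 46, 50, 52, 62, 65, 74, 77, 84, 97
Q1 (25th %ile) = 39.7500
Q3 (75th %ile) = 74.7500
IQR = 74.7500 - 39.7500 = 35.0000

IQR = 35.0000


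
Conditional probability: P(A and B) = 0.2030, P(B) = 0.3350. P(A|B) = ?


P(A|B) = 0.2030/0.3350 = 0.6060

P(A|B) = 0.6060


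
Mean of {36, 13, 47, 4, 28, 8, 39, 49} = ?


Sum = 36 + 13 + 47 + 4 + 28 + 8 + 39 + 49 = 224
n = 8
Mean = 224/8 = 28.0000

Mean = 28.0000


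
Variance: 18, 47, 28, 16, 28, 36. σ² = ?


Mean = 28.8333
Squared deviations: 117.3611, 330.0278, 0.6944, 164.6944, 0.6944, 51.3611
Sum = 664.8333
Variance = 664.8333/6 = 110.8056

Variance = 110.8056


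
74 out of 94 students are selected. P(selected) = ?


P = 74/94 = 0.7872

P = 0.7872


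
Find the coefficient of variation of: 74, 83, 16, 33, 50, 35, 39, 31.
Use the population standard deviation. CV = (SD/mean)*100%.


Mean = 45.1250
SD = 21.2922
CV = (21.2922/45.1250)*100 = 47.1850%

CV = 47.1850%


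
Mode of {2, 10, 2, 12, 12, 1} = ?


Frequencies: 1:1, 2:2, 10:1, 12:2
Max frequency = 2
Mode = 2, 12

Mode = 2, 12


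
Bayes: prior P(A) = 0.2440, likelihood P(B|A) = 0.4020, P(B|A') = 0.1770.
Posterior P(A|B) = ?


P(B) = P(B|A)*P(A) + P(B|A')*P(A')
= 0.4020*0.2440 + 0.1770*0.7560
= 0.098088 + 0.133812 = 0.231900
P(A|B) = 0.098088/0.231900 = 0.4230

P(A|B) = 0.4230


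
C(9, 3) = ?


C(9,3) = 9!/(3! × 6!)
= 362880/(6 × 720)
= 84

C(9,3) = 84


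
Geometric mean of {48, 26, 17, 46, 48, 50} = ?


Product = 48 × 26 × 17 × 46 × 48 × 50 = 2342246400
GM = 2342246400^(1/6) = 36.4423

GM = 36.4423


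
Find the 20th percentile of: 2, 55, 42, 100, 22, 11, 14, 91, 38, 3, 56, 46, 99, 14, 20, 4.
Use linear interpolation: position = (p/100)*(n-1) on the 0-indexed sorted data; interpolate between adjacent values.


Sorted: 2, 3, 4, 11, 14, 14, 20, 22, 38, 42, 46, 55, 56, 91, 99, 100
n = 16
Index = 20/100 * 15 = 3.0000
Lower = data[3] = 11, Upper = data[4] = 14
P20 = 11 + 0*(3) = 11.0000

P20 = 11.0000


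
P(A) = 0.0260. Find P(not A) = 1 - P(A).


P(not A) = 1 - 0.0260 = 0.9740

P(not A) = 0.9740


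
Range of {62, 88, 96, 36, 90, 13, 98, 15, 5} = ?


Max = 98, Min = 5
Range = 98 - 5 = 93

Range = 93


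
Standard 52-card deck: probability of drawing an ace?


4 aces in 52 cards
P = 4/52 = 0.0769

P = 0.0769


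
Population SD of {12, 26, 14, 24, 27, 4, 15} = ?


Mean = 17.4286
Variance = 62.2449
SD = sqrt(62.2449) = 7.8895

SD = 7.8895


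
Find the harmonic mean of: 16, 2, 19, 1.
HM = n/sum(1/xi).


Sum of reciprocals = 1/16 + 1/2 + 1/19 + 1/1 = 1.615132
HM = 4/1.615132 = 2.4766

HM = 2.4766


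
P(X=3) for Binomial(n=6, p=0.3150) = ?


C(6,3) = 20
p^3 = 0.031256
(1-p)^3 = 0.321419
P = 20 * 0.031256 * 0.321419 = 0.2009

P(X=3) = 0.2009


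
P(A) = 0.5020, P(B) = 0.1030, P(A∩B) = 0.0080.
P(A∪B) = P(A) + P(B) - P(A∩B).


P(A∪B) = 0.5020 + 0.1030 - 0.0080
= 0.6050 - 0.0080
= 0.5970

P(A∪B) = 0.5970


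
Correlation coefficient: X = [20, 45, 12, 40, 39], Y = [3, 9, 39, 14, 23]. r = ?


Mean X = 31.2000, Mean Y = 17.6000
SD X = 12.828094, SD Y = 12.547510
Cov = -71.120000
r = -71.120000/(12.828094*12.547510) = -0.4418

r = -0.4418


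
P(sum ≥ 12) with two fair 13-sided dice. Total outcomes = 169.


Total outcomes = 13×13 = 169
Favorable (sum ≥ 12): 114
P = 114/169 = 0.6746

P = 0.6746


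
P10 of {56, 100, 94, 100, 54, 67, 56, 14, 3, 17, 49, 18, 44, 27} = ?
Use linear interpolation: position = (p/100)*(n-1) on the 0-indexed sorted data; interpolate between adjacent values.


Sorted: 3, 14, 17, 18, 27, 44, 49, 54, 56, 56, 67, 94, 100, 100
n = 14
Index = 10/100 * 13 = 1.3000
Lower = data[1] = 14, Upper = data[2] = 17
P10 = 14 + 0.3000*(3) = 14.9000

P10 = 14.9000


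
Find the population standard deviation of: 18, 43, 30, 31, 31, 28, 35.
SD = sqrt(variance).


Mean = 30.8571
Variance = 48.4082
SD = sqrt(48.4082) = 6.9576

SD = 6.9576


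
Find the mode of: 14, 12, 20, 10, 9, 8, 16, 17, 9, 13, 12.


Frequencies: 8:1, 9:2, 10:1, 12:2, 13:1, 14:1, 16:1, 17:1, 20:1
Max frequency = 2
Mode = 9, 12

Mode = 9, 12


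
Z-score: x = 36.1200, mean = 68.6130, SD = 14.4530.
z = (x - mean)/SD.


z = (36.1200 - 68.6130)/14.4530
= -32.4930/14.4530
= -2.2482

z = -2.2482


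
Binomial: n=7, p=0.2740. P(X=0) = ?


C(7,0) = 1
p^0 = 1.000000
(1-p)^7 = 0.106306
P = 1 * 1.000000 * 0.106306 = 0.1063

P(X=0) = 0.1063


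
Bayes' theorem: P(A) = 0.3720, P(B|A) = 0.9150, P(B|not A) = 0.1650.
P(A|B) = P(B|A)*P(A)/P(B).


P(B) = P(B|A)*P(A) + P(B|A')*P(A')
= 0.9150*0.3720 + 0.1650*0.6280
= 0.340380 + 0.103620 = 0.444000
P(A|B) = 0.340380/0.444000 = 0.7666

P(A|B) = 0.7666


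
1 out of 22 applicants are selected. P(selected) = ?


P = 1/22 = 0.0455

P = 0.0455


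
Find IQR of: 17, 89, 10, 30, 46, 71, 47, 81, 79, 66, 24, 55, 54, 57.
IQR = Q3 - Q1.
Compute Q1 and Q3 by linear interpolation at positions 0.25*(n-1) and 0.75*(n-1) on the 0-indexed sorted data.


Sorted: 10, 17, 24, 30, 46, 47, 54, 55, 57, 66, 71, 79, 81, 89
Q1 (25th %ile) = 34.0000
Q3 (75th %ile) = 69.7500
IQR = 69.7500 - 34.0000 = 35.7500

IQR = 35.7500


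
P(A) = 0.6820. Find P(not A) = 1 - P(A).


P(not A) = 1 - 0.6820 = 0.3180

P(not A) = 0.3180


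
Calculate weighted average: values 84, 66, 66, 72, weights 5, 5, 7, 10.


Numerator = 84*5 + 66*5 + 66*7 + 72*10 = 1932
Denominator = 5 + 5 + 7 + 10 = 27
WM = 1932/27 = 71.5556

WM = 71.5556


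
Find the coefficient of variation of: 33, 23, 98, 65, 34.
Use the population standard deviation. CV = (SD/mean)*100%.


Mean = 50.6000
SD = 27.5725
CV = (27.5725/50.6000)*100 = 54.4910%

CV = 54.4910%


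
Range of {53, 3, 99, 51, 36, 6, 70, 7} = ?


Max = 99, Min = 3
Range = 99 - 3 = 96

Range = 96


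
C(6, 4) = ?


C(6,4) = 6!/(4! × 2!)
= 720/(24 × 2)
= 15

C(6,4) = 15


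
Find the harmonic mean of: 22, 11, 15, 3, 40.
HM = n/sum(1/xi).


Sum of reciprocals = 1/22 + 1/11 + 1/15 + 1/3 + 1/40 = 0.561364
HM = 5/0.561364 = 8.9069

HM = 8.9069


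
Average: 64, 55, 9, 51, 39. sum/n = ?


Sum = 64 + 55 + 9 + 51 + 39 = 218
n = 5
Mean = 218/5 = 43.6000

Mean = 43.6000


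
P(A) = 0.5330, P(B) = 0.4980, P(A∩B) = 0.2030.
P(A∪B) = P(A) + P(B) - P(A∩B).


P(A∪B) = 0.5330 + 0.4980 - 0.2030
= 1.0310 - 0.2030
= 0.8280

P(A∪B) = 0.8280
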